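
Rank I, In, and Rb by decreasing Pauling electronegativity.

I > In > Rb

Rb is in period 5, group 1; In is in period 5, group 13; I is in period 5, group 17.
Smaller atoms with higher effective nuclear charge are more electronegative.
All lie in period 5, so electronegativity increases left to right.
So from highest to lowest: I > In > Rb.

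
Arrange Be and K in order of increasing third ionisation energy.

K < Be

Consider each +2 ion: Be²⁺ is the bare [He] core; K²⁺ is already 1 electron into the core.
All of these are removing an electron from a noble-gas core or deeper; the smaller core (lower principal quantum number) is held far more tightly, and within a period the higher nuclear charge binds the same core more tightly.
The numbers (kJ/mol): Be 14849, K 4420.
Putting it together, IE_3: K < Be.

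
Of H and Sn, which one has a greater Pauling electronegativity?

H is in period 1, group 1; Sn is in period 5, group 14.
EN rises left→right (higher Z_eff, smaller atoms) and falls top→bottom (larger, more shielded atoms).
These span different periods and groups, so the two trends combine.
H > Sn: period and group pull opposite ways; the down-group shift dominates (2.20 vs 1.96).
Tabulated electronegativity (Pauling): H 2.20, Sn 1.96.
So H has the greater Pauling electronegativity (H > Sn).

H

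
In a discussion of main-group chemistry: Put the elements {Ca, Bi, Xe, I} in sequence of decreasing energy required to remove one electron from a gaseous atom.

Xe > I > Bi > Ca

Ca is in period 4, group 2; I is in period 5, group 17; Xe is in period 5, group 18; Bi is in period 6, group 15.
First ionization energy rises across a period (greater Z_eff holds electrons more tightly) and falls down a group (valence electrons are farther from the nucleus).
These span different periods and groups, so the two trends combine.
Bi > Ca: the two effects oppose for this pair; the across-period effect wins (703 vs 590 kJ/mol).
I > Bi: both effects reinforce here, so I is clearly the higher of the two.
Xe > I: Xe lies to the right of I in period 5, so the across-period effect alone puts Xe higher.
For reference (kJ/mol): Ca 590, I 1008, Xe 1170, Bi 703.
So from highest to lowest: Xe > I > Bi > Ca.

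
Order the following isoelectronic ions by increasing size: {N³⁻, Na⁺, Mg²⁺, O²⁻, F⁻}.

Mg²⁺, Na⁺, F⁻, O²⁻, N³⁻

All of these have 10 electrons, so size is governed by nuclear charge alone: the more protons, the stronger the pull on the same electron cloud, and the smaller the ion.
Nuclear charges: Mg²⁺ (Z=12), Na⁺ (Z=11), F⁻ (Z=9), O²⁻ (Z=8), N³⁻ (Z=7).
Smallest to largest: Mg²⁺ < Na⁺ < F⁻ < O²⁻ < N³⁻.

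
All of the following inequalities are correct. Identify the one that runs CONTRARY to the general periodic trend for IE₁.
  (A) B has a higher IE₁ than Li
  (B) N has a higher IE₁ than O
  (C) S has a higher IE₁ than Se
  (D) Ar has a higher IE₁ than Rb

The general trend: IE₁ increases across a period and decreases down a group.
(A) B (period 2, group 13) vs Li (period 2, group 1): the stated order agrees with the simple trend.
(B) N (period 2, group 15) vs O (period 2, group 16): the stated order contradicts the simple trend.
(C) S (period 3, group 16) vs Se (period 4, group 16): the stated order agrees with the simple trend.
(D) Ar (period 3, group 18) vs Rb (period 5, group 1): the stated order agrees with the simple trend.
The exception is (B): pairing an electron in O's 2p⁴ costs repulsion energy, so O ionizes more easily than half-filled N (2p³).

(B)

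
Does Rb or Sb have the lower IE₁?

Rb is in period 5, group 1; Sb is in period 5, group 15.
Removing the outermost electron gets harder across a period and easier down a group.
All lie in period 5, so first ionization energy increases left to right.
So Rb has the lower IE₁ (Rb < Sb).

Rb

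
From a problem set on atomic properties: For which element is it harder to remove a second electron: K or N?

IE_2 is the cost of taking one more electron from the +1 cation: K⁺ is the bare [Ar] core; N⁺ still has 4 valence electrons.
Core electrons are held far more tightly than valence electrons, so K tops the IE_2 order.
Approximate IE_2 values (kJ/mol): K 3052, N 2856.
Overall IE_2 order: N < K.

K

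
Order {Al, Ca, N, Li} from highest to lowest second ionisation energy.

The second ionization energy removes an electron from the +1 ion. For each element: Al⁺ still has 2 valence electrons; Ca⁺ still has 1 valence electron; N⁺ still has 4 valence electrons; Li⁺ is the bare [He] core.
Core electrons are held far more tightly than valence electrons, so Li tops the IE_2 order.
Valence configurations: Al⁺ [Ne]3s², Ca⁺ [Ar]4s¹, N⁺ [He]2s²2p².
The numbers (kJ/mol): Al 1817, Ca 1145, N 2856, Li 7298.
So the second ionization energies run Ca < Al < N < Li.

Li > N > Al > Ca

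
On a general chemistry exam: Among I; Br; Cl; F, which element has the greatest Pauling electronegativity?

F

F is in period 2, group 17; Cl is in period 3, group 17; Br is in period 4, group 17; I is in period 5, group 17.
Smaller atoms with higher effective nuclear charge are more electronegative.
All are in group 17, so electronegativity increases up the group.
The greatest Pauling electronegativity among these belongs to F.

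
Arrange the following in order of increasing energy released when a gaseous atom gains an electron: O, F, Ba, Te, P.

Ba < P < O < Te < F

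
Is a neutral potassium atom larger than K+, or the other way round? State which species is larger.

Forming K+ removes 1 electron from K. Fewer electrons for the same nuclear charge means less shielding and a higher Z_eff on the remaining electrons, and for main-group metals the entire outer shell is lost.
A cation is smaller than its parent atom: K+ < K.

K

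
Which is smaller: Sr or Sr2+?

Forming Sr2+ removes 2 electrons from Sr. Fewer electrons for the same nuclear charge means less shielding and a higher Z_eff on the remaining electrons, and for main-group metals the entire outer shell is lost.
A cation is smaller than its parent atom: Sr2+ < Sr.

Sr2+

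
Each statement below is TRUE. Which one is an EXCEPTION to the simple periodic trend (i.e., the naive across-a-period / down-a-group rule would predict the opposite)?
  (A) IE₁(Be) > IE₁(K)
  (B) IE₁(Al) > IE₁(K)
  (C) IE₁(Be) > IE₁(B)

(C)

The general trend: IE₁ increases across a period and decreases down a group.
(A) Be (period 2, group 2) vs K (period 4, group 1): the stated order agrees with the simple trend.
(B) Al (period 3, group 13) vs K (period 4, group 1): the stated order agrees with the simple trend.
(C) Be (period 2, group 2) vs B (period 2, group 13): the stated order contradicts the simple trend.
The exception is (C): removing B's lone 2p electron is easier than breaking Be's filled 2s².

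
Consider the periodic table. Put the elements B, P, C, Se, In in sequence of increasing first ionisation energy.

B is in period 2, group 13; C is in period 2, group 14; P is in period 3, group 15; Se is in period 4, group 16; In is in period 5, group 13.
IE₁ increases left→right with effective nuclear charge and decreases top→bottom as the valence shell moves farther out.
These span different periods and groups, so the two trends combine.
B > In: B sits above In in group 13, so the down-group effect alone puts B higher.
Se > B: period and group pull opposite ways; the across-period shift dominates (941 vs 801 kJ/mol).
P > Se: period and group pull opposite ways; the down-group shift dominates (1012 vs 941 kJ/mol).
C > P: the two effects oppose for this pair; the down-group effect wins (1086 vs 1012 kJ/mol).
For reference (kJ/mol): B 801, C 1086, P 1012, Se 941, In 558.
So from lowest to highest: In < B < Se < P < C.

In, B, Se, P, C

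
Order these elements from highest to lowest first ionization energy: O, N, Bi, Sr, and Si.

First ionization energy rises across a period (greater Z_eff holds electrons more tightly) and falls down a group (valence electrons are farther from the nucleus).
Here both period and group differ, so the two effects have to be weighed against each other.
Bi > Sr: the two effects oppose for this pair; the across-period effect wins (703 vs 550 kJ/mol).
Si > Bi: the two effects oppose for this pair; the down-group effect wins (786 vs 703 kJ/mol).
O > Si: both effects reinforce here, so O is clearly the higher of the two.
N > O: this pair runs against the simple trend — see the exception note.
Note the exception: N has a higher first ionization energy than O, contrary to the simple trend — pairing an electron in O's 2p⁴ costs repulsion energy, so O ionizes more easily than half-filled N (2p³).
For reference (kJ/mol): N 1402, O 1314, Si 786, Sr 550, Bi 703.
So from highest to lowest: N > O > Si > Bi > Sr.

N > O > Si > Bi > Sr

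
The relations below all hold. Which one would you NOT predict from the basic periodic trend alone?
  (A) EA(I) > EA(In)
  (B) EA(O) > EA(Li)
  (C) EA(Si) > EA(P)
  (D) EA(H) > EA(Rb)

The general trend: electron affinity increases across a period and decreases down a group.
(A) I (period 5, group 17) vs In (period 5, group 13): the stated order agrees with the simple trend.
(B) O (period 2, group 16) vs Li (period 2, group 1): the stated order agrees with the simple trend.
(C) Si (period 3, group 14) vs P (period 3, group 15): the stated order contradicts the simple trend.
(D) H (period 1, group 1) vs Rb (period 5, group 1): the stated order agrees with the simple trend.
The exception is (C): adding an electron to P's half-filled 3p³ is unfavourable, so Si (3p²) has the more exothermic EA.

(C)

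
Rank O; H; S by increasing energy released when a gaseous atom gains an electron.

Electron affinity generally becomes more exothermic across a period toward the halogens and less exothermic down a group.
Here both period and group differ, so the two effects have to be weighed against each other.
O > H: the two effects oppose for this pair; the across-period effect wins (141 vs 73 kJ/mol).
S > O: this pair runs against the simple trend — see the exception note.
Note the exception: S has a higher electron affinity than O, contrary to the simple trend — the compact 2p subshell of O repels the added electron more than S's larger 3p does.
Approximate values (kJ/mol): H 73, O 141, S 200.
So from lowest to highest: H < O < S.

H < O < S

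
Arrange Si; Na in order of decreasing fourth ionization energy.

After 3 electrons have been removed, what remains? Si³⁺ still has 1 valence electron; Na³⁺ is already 2 electrons into the core.
Breaking into a closed-shell core is much more expensive than removing a leftover valence electron — Na has the largest IE_4 here.
Approximate IE_4 values (kJ/mol): Si 4356, Na 9543.
Hence IE_4: Si < Na.

Na > Si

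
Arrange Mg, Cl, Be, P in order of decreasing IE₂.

Cl, P, Be, Mg

The second ionization energy removes an electron from the +1 ion. For each element: Mg⁺ still has 1 valence electron; Cl⁺ still has 6 valence electrons; Be⁺ still has 1 valence electron; P⁺ still has 4 valence electrons.
All are still removing valence electrons, so compare the +1 ions as you would atoms: IE_2 generally rises across a period (higher Z_eff) and falls down a group (larger shell), subject to the usual subshell exceptions.
Valence configurations: Mg⁺ [Ne]3s¹, Cl⁺ [Ne]3s²3p⁴, Be⁺ [He]2s¹, P⁺ [Ne]3s²3p².
Approximate IE_2 values (kJ/mol): Mg 1451, Cl 2298, Be 1757, P 1907.
So the second ionization energies run Mg < Be < P < Cl.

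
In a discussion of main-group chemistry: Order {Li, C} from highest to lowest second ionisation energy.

The second ionization energy removes an electron from the +1 ion. For each element: Li⁺ is the bare [He] core; C⁺ still has 3 valence electrons.
Core electrons are held far more tightly than valence electrons, so Li tops the IE_2 order.
Approximate IE_2 values (kJ/mol): Li 7298, C 2353.
Hence IE_2: C < Li.

Li > C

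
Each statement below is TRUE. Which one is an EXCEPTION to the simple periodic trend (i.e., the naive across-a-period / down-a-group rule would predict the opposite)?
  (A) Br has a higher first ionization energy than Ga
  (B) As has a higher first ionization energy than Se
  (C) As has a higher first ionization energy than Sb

The general trend: first ionization energy increases across a period and decreases down a group.
(A) Br (period 4, group 17) vs Ga (period 4, group 13): the stated order agrees with the simple trend.
(B) As (period 4, group 15) vs Se (period 4, group 16): the stated order contradicts the simple trend.
(C) As (period 4, group 15) vs Sb (period 5, group 15): the stated order agrees with the simple trend.
The exception is (B): Se (4p⁴) ionizes more easily than half-filled As (4p³).

(B)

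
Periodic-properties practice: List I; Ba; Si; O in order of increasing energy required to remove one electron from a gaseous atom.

Ba < Si < I < O

IE₁ increases left→right with effective nuclear charge and decreases top→bottom as the valence shell moves farther out.
These span different periods and groups, so the two trends combine.
Si > Ba: relative to Ba, both the across-period and down-group shifts push Si's first ionization energy up.
I > Si: the two effects oppose for this pair; the across-period effect wins (1008 vs 786 kJ/mol).
O > I: period and group pull opposite ways; the down-group shift dominates (1314 vs 1008 kJ/mol).
Tabulated first ionization energy (kJ/mol): O 1314, Si 786, I 1008, Ba 503.
So from lowest to highest: Ba < Si < I < O.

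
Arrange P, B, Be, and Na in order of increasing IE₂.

The second ionization energy removes an electron from the +1 ion. For each element: P⁺ still has 4 valence electrons; B⁺ still has 2 valence electrons; Be⁺ still has 1 valence electron; Na⁺ is the bare [Ne] core.
Pulling an electron out of a noble-gas core costs far more than removing a remaining valence electron, so Na sits at the high end of IE_2.
Valence configurations: P⁺ [Ne]3s²3p², B⁺ [He]2s², Be⁺ [He]2s¹.
The numbers (kJ/mol): P 1907, B 2427, Be 1757, Na 4562.
Putting it together, IE_2: Be < P < B < Na.

Be < P < B < Na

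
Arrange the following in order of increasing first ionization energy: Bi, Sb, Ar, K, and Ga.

Ar is in period 3, group 18; K is in period 4, group 1; Ga is in period 4, group 13; Sb is in period 5, group 15; Bi is in period 6, group 15.
Across a period the outer electron is held more tightly (higher IE₁); down a group it sits in a higher shell, more shielded, and comes off more easily.
These span different periods and groups, so the two trends combine.
Ga > K: both are in period 4; the period trend gives Ga the larger value.
Bi > Ga: period and group pull opposite ways; the across-period shift dominates (703 vs 579 kJ/mol).
Sb > Bi: Sb sits above Bi in group 15, so the down-group effect alone puts Sb higher.
Ar > Sb: relative to Sb, both the across-period and down-group shifts push Ar's first ionization energy up.
For reference (kJ/mol): Ar 1521, K 419, Ga 579, Sb 831, Bi 703.
So from lowest to highest: K < Ga < Bi < Sb < Ar.

K < Ga < Bi < Sb < Ar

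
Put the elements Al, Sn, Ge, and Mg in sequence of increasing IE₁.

Mg is in period 3, group 2; Al is in period 3, group 13; Ge is in period 4, group 14; Sn is in period 5, group 14.
Removing the outermost electron gets harder across a period and easier down a group.
Here both period and group differ, so the two effects have to be weighed against each other.
Sn > Al: the two effects oppose for this pair; the across-period effect wins (709 vs 578 kJ/mol).
Mg > Sn: the two effects oppose for this pair; the down-group effect wins (738 vs 709 kJ/mol).
Ge > Mg: period and group pull opposite ways; the across-period shift dominates (762 vs 738 kJ/mol).
Note the exception: Mg has a higher first ionization energy than Al, contrary to the simple trend — Al's single 3p electron is easier to remove than one from Mg's filled 3s².
Approximate values (kJ/mol): Mg 738, Al 578, Ge 762, Sn 709.
So from lowest to highest: Al < Sn < Mg < Ge.

Al < Sn < Mg < Ge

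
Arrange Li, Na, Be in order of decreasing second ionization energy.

Li, Na, Be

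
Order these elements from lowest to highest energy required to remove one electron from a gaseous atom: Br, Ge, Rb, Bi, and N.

Rb < Bi < Ge < Br < N

N is in period 2, group 15; Ge is in period 4, group 14; Br is in period 4, group 17; Rb is in period 5, group 1; Bi is in period 6, group 15.
First ionization energy rises across a period (greater Z_eff holds electrons more tightly) and falls down a group (valence electrons are farther from the nucleus).
Neither a single period nor a single group — weigh both effects.
Bi > Rb: the two effects oppose for this pair; the across-period effect wins (703 vs 403 kJ/mol).
Ge > Bi: period and group pull opposite ways; the down-group shift dominates (762 vs 703 kJ/mol).
Br > Ge: Br lies to the right of Ge in period 4, so the across-period effect alone puts Br higher.
N > Br: period and group pull opposite ways; the down-group shift dominates (1402 vs 1140 kJ/mol).
Tabulated first ionization energy (kJ/mol): N 1402, Ge 762, Br 1140, Rb 403, Bi 703.
So from lowest to highest: Rb < Bi < Ge < Br < N.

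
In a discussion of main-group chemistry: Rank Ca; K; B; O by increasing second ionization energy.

Consider each +1 ion: Ca⁺ still has 1 valence electron; K⁺ is the bare [Ar] core; B⁺ still has 2 valence electrons; O⁺ still has 5 valence electrons.
Usually core removal costs more than valence removal, but here the competition is close: a tightly held n=2 valence electron can cost more to remove than an n=3 core electron, so the actual values have to decide it.
Valence configurations: Ca⁺ [Ar]4s¹, B⁺ [He]2s², O⁺ [He]2s²2p³.
The numbers (kJ/mol): Ca 1145, K 3052, B 2427, O 3388.
Overall IE_2 order: Ca < B < K < O.

Ca, B, K, O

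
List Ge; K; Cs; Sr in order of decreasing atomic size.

Cs > K > Sr > Ge

Across a period the added protons contract the valence shell; down a group each new principal shell makes the atom larger.
Here both period and group differ, so the two effects have to be weighed against each other.
Sr > Ge: relative to Ge, both the across-period and down-group shifts push Sr's atomic radius up.
K > Sr: the two effects oppose for this pair; the across-period effect wins (196 vs 185 pm).
Cs > K: they share group 1; the group trend gives Cs the larger value.
Approximate values (pm): K 196, Ge 121, Sr 185, Cs 232.
So from largest to smallest: Cs > K > Sr > Ge.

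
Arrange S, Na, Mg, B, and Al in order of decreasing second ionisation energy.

After 1 electron has been removed, what remains? S⁺ still has 5 valence electrons; Na⁺ is the bare [Ne] core; Mg⁺ still has 1 valence electron; B⁺ still has 2 valence electrons; Al⁺ still has 2 valence electrons.
Core electrons are held far more tightly than valence electrons, so Na tops the IE_2 order.
Valence configurations: S⁺ [Ne]3s²3p³, Mg⁺ [Ne]3s¹, B⁺ [He]2s², Al⁺ [Ne]3s².
The numbers (kJ/mol): S 2252, Na 4562, Mg 1451, B 2427, Al 1817.
Hence IE_2: Mg < Al < S < B < Na.

Na, B, S, Al, Mg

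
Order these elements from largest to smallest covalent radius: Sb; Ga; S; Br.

Radius decreases left→right (rising Z_eff, same n) and increases top→bottom (higher n).
Neither a single period nor a single group — weigh both effects.
Br > S: the two effects oppose for this pair; the down-group effect wins (114 vs 103 pm).
Ga > Br: Ga lies to the left of Br in period 4, so the across-period effect alone puts Ga larger.
Sb > Ga: period and group pull opposite ways; the down-group shift dominates (140 vs 124 pm).
For reference (pm): S 103, Ga 124, Br 114, Sb 140.
So from largest to smallest: Sb > Ga > Br > S.

Sb, Ga, Br, S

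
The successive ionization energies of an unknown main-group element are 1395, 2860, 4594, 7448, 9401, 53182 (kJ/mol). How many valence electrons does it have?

5

Look for the largest jump between consecutive ionization energies: IE6/IE5 ≈ 5.7, far larger than any earlier ratio.
That jump marks the point where a core electron is being removed. So the atom has 5 valence electrons.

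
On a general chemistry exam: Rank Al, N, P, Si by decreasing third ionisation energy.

N > Si > P > Al

The third ionization energy removes an electron from the +2 ion. For each element: Al²⁺ still has 1 valence electron; N²⁺ still has 3 valence electrons; P²⁺ still has 3 valence electrons; Si²⁺ still has 2 valence electrons.
All are still removing valence electrons, so compare the +2 ions as you would atoms: IE_3 generally rises across a period (higher Z_eff) and falls down a group (larger shell), subject to the usual subshell exceptions.
Valence configurations: Al²⁺ [Ne]3s¹, N²⁺ [He]2s²2p¹, P²⁺ [Ne]3s²3p¹, Si²⁺ [Ne]3s².
P²⁺ loses a lone 3p electron whereas Si²⁺ must break into a filled 3s² pair, so IE_3(Si) > IE_3(P) even though P has the higher nuclear charge.
Approximate IE_3 values (kJ/mol): Al 2745, N 4578, P 2914, Si 3232.
Hence IE_3: Al < P < Si < N.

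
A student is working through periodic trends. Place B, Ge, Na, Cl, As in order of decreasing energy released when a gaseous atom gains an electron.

Cl > Ge > As > Na > B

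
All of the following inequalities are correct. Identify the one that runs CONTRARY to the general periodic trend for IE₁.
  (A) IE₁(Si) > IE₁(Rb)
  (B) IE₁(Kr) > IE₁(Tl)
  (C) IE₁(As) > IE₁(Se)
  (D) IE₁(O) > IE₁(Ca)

(C)

The general trend: IE₁ increases across a period and decreases down a group.
(A) Si (period 3, group 14) vs Rb (period 5, group 1): the stated order agrees with the simple trend.
(B) Kr (period 4, group 18) vs Tl (period 6, group 13): the stated order agrees with the simple trend.
(C) As (period 4, group 15) vs Se (period 4, group 16): the stated order contradicts the simple trend.
(D) O (period 2, group 16) vs Ca (period 4, group 2): the stated order agrees with the simple trend.
The exception is (C): Se (4p⁴) ionizes more easily than half-filled As (4p³).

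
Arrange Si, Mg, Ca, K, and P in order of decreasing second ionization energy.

K > P > Si > Mg > Ca

The second ionization energy removes an electron from the +1 ion. For each element: Si⁺ still has 3 valence electrons; Mg⁺ still has 1 valence electron; Ca⁺ still has 1 valence electron; K⁺ is the bare [Ar] core; P⁺ still has 4 valence electrons.
Breaking into a closed-shell core is much more expensive than removing a leftover valence electron — K has the largest IE_2 here.
Valence configurations: Si⁺ [Ne]3s²3p¹, Mg⁺ [Ne]3s¹, Ca⁺ [Ar]4s¹, P⁺ [Ne]3s²3p².
The numbers (kJ/mol): Si 1577, Mg 1451, Ca 1145, K 3052, P 1907.
Putting it together, IE_2: Ca < Mg < Si < P < K.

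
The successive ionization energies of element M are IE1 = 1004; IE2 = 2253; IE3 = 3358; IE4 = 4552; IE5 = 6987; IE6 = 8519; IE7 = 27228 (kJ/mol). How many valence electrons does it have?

6

Look for the largest jump between consecutive ionization energies: IE7/IE6 ≈ 3.2, far larger than any earlier ratio.
That jump marks the point where a core electron is being removed. So the atom has 6 valence electrons.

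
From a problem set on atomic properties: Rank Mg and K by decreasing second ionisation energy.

K > Mg

Consider each +1 ion: Mg⁺ still has 1 valence electron; K⁺ is the bare [Ar] core.
Breaking into a closed-shell core is much more expensive than removing a leftover valence electron — K has the largest IE_2 here.
The numbers (kJ/mol): Mg 1451, K 3052.
Putting it together, IE_2: Mg < K.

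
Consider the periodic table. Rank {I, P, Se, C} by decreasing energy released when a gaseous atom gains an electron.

Adding an electron releases more energy for atoms nearer the top right (short of the noble gases).
These sit on a diagonal, where the across-period and down-group effects partly cancel.
C > P: the two effects oppose for this pair; the down-group effect wins (122 vs 72 kJ/mol).
Se > C: period and group pull opposite ways; the across-period shift dominates (195 vs 122 kJ/mol).
I > Se: the two effects oppose for this pair; the across-period effect wins (295 vs 195 kJ/mol).
For reference (kJ/mol): C 122, P 72, Se 195, I 295.
So from highest to lowest: I > Se > C > P.

I, Se, C, P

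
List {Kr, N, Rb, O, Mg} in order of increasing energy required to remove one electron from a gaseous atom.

N is in period 2, group 15; O is in period 2, group 16; Mg is in period 3, group 2; Kr is in period 4, group 18; Rb is in period 5, group 1.
Removing the outermost electron gets harder across a period and easier down a group.
Neither a single period nor a single group — weigh both effects.
Mg > Rb: relative to Rb, both the across-period and down-group shifts push Mg's first ionization energy up.
O > Mg: relative to Mg, both the across-period and down-group shifts push O's first ionization energy up.
Kr > O: the two effects oppose for this pair; the across-period effect wins (1351 vs 1314 kJ/mol).
N > Kr: period and group pull opposite ways; the down-group shift dominates (1402 vs 1351 kJ/mol).
Note the exception: N has a higher first ionization energy than O, contrary to the simple trend — pairing an electron in O's 2p⁴ costs repulsion energy, so O ionizes more easily than half-filled N (2p³).
For reference (kJ/mol): N 1402, O 1314, Mg 738, Kr 1351, Rb 403.
So from lowest to highest: Rb < Mg < O < Kr < N.

Rb < Mg < O < Kr < N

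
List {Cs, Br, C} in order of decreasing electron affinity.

Br, C, Cs

Atoms with high Z_eff and room in the valence shell (especially the halogens) have the most exothermic electron affinities.
These span different periods and groups, so the two trends combine.
C > Cs: relative to Cs, both the across-period and down-group shifts push C's electron affinity up.
Br > C: period and group pull opposite ways; the across-period shift dominates (325 vs 122 kJ/mol).
Approximate values (kJ/mol): C 122, Br 325, Cs 46.
So from highest to lowest: Br > C > Cs.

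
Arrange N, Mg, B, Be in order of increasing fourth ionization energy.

N < Mg < Be < B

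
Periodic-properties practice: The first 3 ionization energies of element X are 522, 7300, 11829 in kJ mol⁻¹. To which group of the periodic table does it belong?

Group 1

Look for the largest jump between consecutive ionization energies: IE2/IE1 ≈ 14.0, far larger than any earlier ratio.
That jump marks the point where a core electron is being removed. So the atom has 1 valence electron.
A main-group element with 1 valence electron is in group 1.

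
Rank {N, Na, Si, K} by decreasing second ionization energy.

Consider each +1 ion: N⁺ still has 4 valence electrons; Na⁺ is the bare [Ne] core; Si⁺ still has 3 valence electrons; K⁺ is the bare [Ar] core.
Pulling an electron out of a noble-gas core costs far more than removing a remaining valence electron, so K and Na sit at the high end of IE_2.
Valence configurations: N⁺ [He]2s²2p², Si⁺ [Ne]3s²3p¹.
Approximate IE_2 values (kJ/mol): N 2856, Na 4562, Si 1577, K 3052.
Overall IE_2 order: Si < N < K < Na.

Na, K, N, Si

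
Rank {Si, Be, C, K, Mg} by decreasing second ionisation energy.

IE_2 is the cost of taking one more electron from the +1 cation: Si⁺ still has 3 valence electrons; Be⁺ still has 1 valence electron; C⁺ still has 3 valence electrons; K⁺ is the bare [Ar] core; Mg⁺ still has 1 valence electron.
Pulling an electron out of a noble-gas core costs far more than removing a remaining valence electron, so K sits at the high end of IE_2.
Valence configurations: Si⁺ [Ne]3s²3p¹, Be⁺ [He]2s¹, C⁺ [He]2s²2p¹, Mg⁺ [Ne]3s¹.
Tabulated IE_2 (kJ/mol): Si 1577, Be 1757, C 2353, K 3052, Mg 1451.
So the second ionization energies run Mg < Si < Be < C < K.

K > C > Be > Si > Mg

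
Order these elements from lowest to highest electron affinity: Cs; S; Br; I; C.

C is in period 2, group 14; S is in period 3, group 16; Br is in period 4, group 17; I is in period 5, group 17; Cs is in period 6, group 1.
EA tends to increase across a period and decrease down a group, though the pattern is less regular than for IE or radius.
Here both period and group differ, so the two effects have to be weighed against each other.
C > Cs: both effects reinforce here, so C is clearly the higher of the two.
S > C: period and group pull opposite ways; the across-period shift dominates (200 vs 122 kJ/mol).
I > S: the two effects oppose for this pair; the across-period effect wins (295 vs 200 kJ/mol).
Br > I: Br sits above I in group 17, so the down-group effect alone puts Br higher.
Tabulated electron affinity (kJ/mol): C 122, S 200, Br 325, I 295, Cs 46.
So from lowest to highest: Cs < C < S < I < Br.

Cs, C, S, I, Br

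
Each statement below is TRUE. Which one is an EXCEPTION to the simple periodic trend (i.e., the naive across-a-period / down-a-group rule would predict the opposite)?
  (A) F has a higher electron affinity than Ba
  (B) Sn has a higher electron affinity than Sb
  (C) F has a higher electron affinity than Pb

(B)

The general trend: electron affinity increases across a period and decreases down a group.
(A) F (period 2, group 17) vs Ba (period 6, group 2): the stated order agrees with the simple trend.
(B) Sn (period 5, group 14) vs Sb (period 5, group 15): the stated order contradicts the simple trend.
(C) F (period 2, group 17) vs Pb (period 6, group 14): the stated order agrees with the simple trend.
The exception is (B): adding an electron to Sb's half-filled 5p³ is unfavourable, so Sn has the more exothermic EA.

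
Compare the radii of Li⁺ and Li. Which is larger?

Li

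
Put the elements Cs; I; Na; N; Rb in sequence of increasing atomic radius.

N is in period 2, group 15; Na is in period 3, group 1; Rb is in period 5, group 1; I is in period 5, group 17; Cs is in period 6, group 1.
Moving right in a period, electrons are added to the same shell under a stronger nuclear pull, so atoms get smaller; moving down, a new shell is opened and atoms get larger.
These span different periods and groups, so the two trends combine.
I > N: period and group pull opposite ways; the down-group shift dominates (133 vs 71 pm).
Na > I: the two effects oppose for this pair; the across-period effect wins (155 vs 133 pm).
Rb > Na: Rb sits below Na in group 1, so the down-group effect alone puts Rb larger.
Cs > Rb: Cs sits below Rb in group 1, so the down-group effect alone puts Cs larger.
For reference (pm): N 71, Na 155, Rb 210, I 133, Cs 232.
So from smallest to largest: N < I < Na < Rb < Cs.

N < I < Na < Rb < Cs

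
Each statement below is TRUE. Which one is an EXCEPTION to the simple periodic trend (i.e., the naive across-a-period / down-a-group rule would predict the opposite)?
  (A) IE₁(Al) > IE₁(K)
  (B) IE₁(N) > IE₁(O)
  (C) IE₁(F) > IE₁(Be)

(B)

The general trend: first ionisation energy increases across a period and decreases down a group.
(A) Al (period 3, group 13) vs K (period 4, group 1): the stated order agrees with the simple trend.
(B) N (period 2, group 15) vs O (period 2, group 16): the stated order contradicts the simple trend.
(C) F (period 2, group 17) vs Be (period 2, group 2): the stated order agrees with the simple trend.
The exception is (B): pairing an electron in O's 2p⁴ costs repulsion energy, so O ionizes more easily than half-filled N (2p³).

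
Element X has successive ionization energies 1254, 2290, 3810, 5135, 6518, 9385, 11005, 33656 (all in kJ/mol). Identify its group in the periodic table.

Group 17

Look for the largest jump between consecutive ionization energies: IE8/IE7 ≈ 3.1, far larger than any earlier ratio.
That jump marks the point where a core electron is being removed. So the atom has 7 valence electrons.
A main-group element with 7 valence electrons is in group 17.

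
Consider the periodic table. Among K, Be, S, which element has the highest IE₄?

After 3 electrons have been removed, what remains? K³⁺ is already 2 electrons into the core; Be³⁺ is already 1 electron into the core; S³⁺ still has 3 valence electrons.
Core electrons are held far more tightly than valence electrons, so K and Be top the IE_4 order.
The numbers (kJ/mol): K 5877, Be 21007, S 4556.
Putting it together, IE_4: S < K < Be.

Be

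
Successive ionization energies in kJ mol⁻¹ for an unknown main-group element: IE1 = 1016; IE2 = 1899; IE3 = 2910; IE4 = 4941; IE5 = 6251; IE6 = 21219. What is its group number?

Look for the largest jump between consecutive ionization energies: IE6/IE5 ≈ 3.4, far larger than any earlier ratio.
That jump marks the point where a core electron is being removed. So the atom has 5 valence electrons.
A main-group element with 5 valence electrons is in group 15.

Group 15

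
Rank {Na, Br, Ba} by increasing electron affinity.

Ba, Na, Br

Atoms with high Z_eff and room in the valence shell (especially the halogens) have the most exothermic electron affinities.
These span different periods and groups, so the two trends combine.
Na > Ba: period and group pull opposite ways; the down-group shift dominates (53 vs 14 kJ/mol).
Br > Na: period and group pull opposite ways; the across-period shift dominates (325 vs 53 kJ/mol).
Approximate values (kJ/mol): Na 53, Br 325, Ba 14.
So from lowest to highest: Ba < Na < Br.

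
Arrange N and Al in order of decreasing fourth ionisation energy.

After 3 electrons have been removed, what remains? N³⁺ still has 2 valence electrons; Al³⁺ is the bare [Ne] core.
Pulling an electron out of a noble-gas core costs far more than removing a remaining valence electron, so Al sits at the high end of IE_4.
Approximate IE_4 values (kJ/mol): N 7475, Al 11577.
Overall IE_4 order: N < Al.

Al, N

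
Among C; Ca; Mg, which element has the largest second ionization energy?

C

After 1 electron has been removed, what remains? C⁺ still has 3 valence electrons; Ca⁺ still has 1 valence electron; Mg⁺ still has 1 valence electron.
All are still removing valence electrons, so compare the +1 ions as you would atoms: IE_2 generally rises across a period (higher Z_eff) and falls down a group (larger shell), subject to the usual subshell exceptions.
Valence configurations: C⁺ [He]2s²2p¹, Ca⁺ [Ar]4s¹, Mg⁺ [Ne]3s¹.
Tabulated IE_2 (kJ/mol): C 2353, Ca 1145, Mg 1451.
So the second ionization energies run Ca < Mg < C.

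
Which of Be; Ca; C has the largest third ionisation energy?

The third ionization energy removes an electron from the +2 ion. For each element: Be²⁺ is the bare [He] core; Ca²⁺ is the bare [Ar] core; C²⁺ still has 2 valence electrons.
Pulling an electron out of a noble-gas core costs far more than removing a remaining valence electron, so Ca and Be sit at the high end of IE_3.
The numbers (kJ/mol): Be 14849, Ca 4912, C 4620.
Overall IE_3 order: C < Ca < Be.

Be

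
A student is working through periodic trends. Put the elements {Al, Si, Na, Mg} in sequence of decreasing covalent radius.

Na, Mg, Al, Si

Atomic radius shrinks across a period as nuclear charge pulls the same shell inward, and grows down a group as new shells are added.
All lie in period 3, so atomic radius increases right to left.
So from largest to smallest: Na > Mg > Al > Si.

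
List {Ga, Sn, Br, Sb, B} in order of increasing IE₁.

B is in period 2, group 13; Ga is in period 4, group 13; Br is in period 4, group 17; Sn is in period 5, group 14; Sb is in period 5, group 15.
IE₁ increases left→right with effective nuclear charge and decreases top→bottom as the valence shell moves farther out.
Neither a single period nor a single group — weigh both effects.
Sn > Ga: period and group pull opposite ways; the across-period shift dominates (709 vs 579 kJ/mol).
B > Sn: period and group pull opposite ways; the down-group shift dominates (801 vs 709 kJ/mol).
Sb > B: the two effects oppose for this pair; the across-period effect wins (831 vs 801 kJ/mol).
Br > Sb: relative to Sb, both the across-period and down-group shifts push Br's first ionization energy up.
For reference (kJ/mol): B 801, Ga 579, Br 1140, Sn 709, Sb 831.
So from lowest to highest: Ga < Sn < B < Sb < Br.

Ga < Sn < B < Sb < Br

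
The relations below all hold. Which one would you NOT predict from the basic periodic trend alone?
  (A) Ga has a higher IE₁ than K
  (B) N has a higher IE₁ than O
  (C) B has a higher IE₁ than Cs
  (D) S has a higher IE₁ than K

The general trend: IE₁ increases across a period and decreases down a group.
(A) Ga (period 4, group 13) vs K (period 4, group 1): the stated order agrees with the simple trend.
(B) N (period 2, group 15) vs O (period 2, group 16): the stated order contradicts the simple trend.
(C) B (period 2, group 13) vs Cs (period 6, group 1): the stated order agrees with the simple trend.
(D) S (period 3, group 16) vs K (period 4, group 1): the stated order agrees with the simple trend.
The exception is (B): pairing an electron in O's 2p⁴ costs repulsion energy, so O ionizes more easily than half-filled N (2p³).

(B)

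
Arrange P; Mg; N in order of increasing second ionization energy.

Mg, P, N

The second ionization energy removes an electron from the +1 ion. For each element: P⁺ still has 4 valence electrons; Mg⁺ still has 1 valence electron; N⁺ still has 4 valence electrons.
All are still removing valence electrons, so compare the +1 ions as you would atoms: IE_2 generally rises across a period (higher Z_eff) and falls down a group (larger shell), subject to the usual subshell exceptions.
Valence configurations: P⁺ [Ne]3s²3p², Mg⁺ [Ne]3s¹, N⁺ [He]2s²2p².
The numbers (kJ/mol): P 1907, Mg 1451, N 2856.
Hence IE_2: Mg < P < N.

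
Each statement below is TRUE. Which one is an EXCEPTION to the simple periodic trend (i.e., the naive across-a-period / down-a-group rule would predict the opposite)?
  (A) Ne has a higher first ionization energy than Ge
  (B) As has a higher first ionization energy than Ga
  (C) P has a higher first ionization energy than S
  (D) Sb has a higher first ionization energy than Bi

(C)

The general trend: first ionization energy increases across a period and decreases down a group.
(A) Ne (period 2, group 18) vs Ge (period 4, group 14): the stated order agrees with the simple trend.
(B) As (period 4, group 15) vs Ga (period 4, group 13): the stated order agrees with the simple trend.
(C) P (period 3, group 15) vs S (period 3, group 16): the stated order contradicts the simple trend.
(D) Sb (period 5, group 15) vs Bi (period 6, group 15): the stated order agrees with the simple trend.
The exception is (C): S (3p⁴) ionizes more easily than half-filled P (3p³) because the paired 3p electron in S is pushed out by e⁻–e⁻ repulsion.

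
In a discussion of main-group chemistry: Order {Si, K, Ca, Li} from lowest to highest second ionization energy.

Ca < Si < K < Li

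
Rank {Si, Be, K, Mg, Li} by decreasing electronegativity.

Li is in period 2, group 1; Be is in period 2, group 2; Mg is in period 3, group 2; Si is in period 3, group 14; K is in period 4, group 1.
Electronegativity increases across a period and decreases down a group, tracking effective nuclear charge and atomic size.
Here both period and group differ, so the two effects have to be weighed against each other.
Li > K: Li sits above K in group 1, so the down-group effect alone puts Li higher.
Mg > Li: the two effects oppose for this pair; the across-period effect wins (1.31 vs 0.98).
Be > Mg: they share group 2; the group trend gives Be the larger value.
Si > Be: the two effects oppose for this pair; the across-period effect wins (1.90 vs 1.57).
Tabulated electronegativity (Pauling): Li 0.98, Be 1.57, Mg 1.31, Si 1.90, K 0.82.
So from highest to lowest: Si > Be > Mg > Li > K.

Si, Be, Mg, Li, K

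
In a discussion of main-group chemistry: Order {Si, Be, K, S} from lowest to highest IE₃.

Si < S < K < Be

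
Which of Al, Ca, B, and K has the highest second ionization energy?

K

Consider each +1 ion: Al⁺ still has 2 valence electrons; Ca⁺ still has 1 valence electron; B⁺ still has 2 valence electrons; K⁺ is the bare [Ar] core.
Pulling an electron out of a noble-gas core costs far more than removing a remaining valence electron, so K sits at the high end of IE_2.
Valence configurations: Al⁺ [Ne]3s², Ca⁺ [Ar]4s¹, B⁺ [He]2s².
The numbers (kJ/mol): Al 1817, Ca 1145, B 2427, K 3052.
Hence IE_2: Ca < Al < B < K.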